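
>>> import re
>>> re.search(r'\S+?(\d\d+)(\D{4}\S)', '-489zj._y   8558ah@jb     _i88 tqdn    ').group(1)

'489'

The pattern matches one or more of a non-whitespace character (lazy); then a digit, then one or more of a digit (captured); then exactly 4 of a non-digit, then a non-whitespace character (captured).
Lazy quantifiers expand one character at a time until the remainder of the pattern can match.
`re.search` scans for the first position where the pattern succeeds.
The match spans [0:9] → '-489zj._y'.
Captured: group 1 = '489', group 2 = 'zj._y'.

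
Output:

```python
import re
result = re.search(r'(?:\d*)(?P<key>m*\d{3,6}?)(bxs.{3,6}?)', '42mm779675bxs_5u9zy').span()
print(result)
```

(0, 16)

The `?` after the quantifier makes it lazy — it takes as little as possible before letting the rest of the pattern try.
The match spans [0:16] → '42mm779675bxs_5u'.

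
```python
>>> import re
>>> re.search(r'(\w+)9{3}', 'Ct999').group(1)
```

'Ct'

The match spans [0:5] → 'Ct999'.
Captured: group 1 = 'Ct'.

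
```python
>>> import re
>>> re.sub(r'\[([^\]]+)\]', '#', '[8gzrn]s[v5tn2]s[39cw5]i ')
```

Each match is replaced by '#'.

'#s#s#i '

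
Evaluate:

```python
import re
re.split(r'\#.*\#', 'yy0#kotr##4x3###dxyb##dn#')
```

Splitting on the pattern gives 2 pieces.

['yy0', '']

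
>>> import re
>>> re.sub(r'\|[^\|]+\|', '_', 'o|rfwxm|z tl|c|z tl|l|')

'o_z tl_z tl_'

Every occurrence is swapped for '_'.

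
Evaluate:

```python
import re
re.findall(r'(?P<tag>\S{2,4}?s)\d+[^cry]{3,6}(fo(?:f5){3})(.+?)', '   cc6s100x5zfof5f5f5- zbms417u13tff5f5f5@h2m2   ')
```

[('cc6s', 'fof5f5f5', '-')]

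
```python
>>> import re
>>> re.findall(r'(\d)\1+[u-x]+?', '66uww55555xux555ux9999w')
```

`\1` is not a pattern — it's the concrete string captured by group 1, re-applied verbatim.
With a single group, `findall` returns only what that group captured — 4 items.

['6', '5', '5', '9']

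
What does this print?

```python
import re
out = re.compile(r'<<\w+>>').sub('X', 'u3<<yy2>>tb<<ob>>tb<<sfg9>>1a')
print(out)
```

Matches: at [2:9] → '<<yy2>>'; at [11:17] → '<<ob>>'; at [19:27] → '<<sfg9>>'.
Every occurrence is swapped for 'X'.

u3XtbXtbX1a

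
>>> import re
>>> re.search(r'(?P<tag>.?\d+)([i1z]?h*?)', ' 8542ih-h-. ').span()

(0, 6)

Pattern: optionally any character, then one or more of a digit (captured as 'tag'); then optionally one of [i1z], then zero or more of the literal 'h' (lazy) (captured).
With the lazy modifier that quantifier settles for the fewest repetitions that let the rest of the pattern succeed (the atoms after it are unaffected and can still be greedy).
`re.search` tries every starting position until one works.
The match spans [0:6] → ' 8542i'.
Captured: group 1 = ' 8542', group 2 = 'i'.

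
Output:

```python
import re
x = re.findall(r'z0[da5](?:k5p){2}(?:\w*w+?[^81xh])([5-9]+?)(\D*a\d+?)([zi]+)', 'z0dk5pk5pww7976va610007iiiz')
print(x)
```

Multiple groups make `findall` return tuples — one 3-tuple for the one match.

[('976', 'va610007', 'iiiz')]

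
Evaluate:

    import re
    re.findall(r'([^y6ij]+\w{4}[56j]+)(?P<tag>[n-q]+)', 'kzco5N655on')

The pattern matches one or more of any character except [y6ij], then exactly 4 of a word character, then one or more of one of [56j] (captured); then one or more of a character in [n-q] (captured as 'tag').
2 groups means the one result is a tuple of 2 captured strings — 1 here.

[('kzco5N655', 'on')]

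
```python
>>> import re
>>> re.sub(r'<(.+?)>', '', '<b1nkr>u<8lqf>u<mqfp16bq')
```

The `?` after the quantifier makes it lazy — it takes as little as possible before letting the rest of the pattern try.
Every occurrence is swapped for ''.

'uu<mqfp16bq'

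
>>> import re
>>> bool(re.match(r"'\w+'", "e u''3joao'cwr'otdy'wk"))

False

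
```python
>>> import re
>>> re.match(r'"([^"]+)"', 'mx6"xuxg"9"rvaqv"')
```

None

With `match`, the pattern is implicitly anchored at the beginning.
Here the pattern fails at index 0, so the call returns None.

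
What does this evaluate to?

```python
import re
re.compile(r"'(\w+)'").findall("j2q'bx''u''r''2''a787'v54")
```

['bx', 'u', 'r', '2', 'a787']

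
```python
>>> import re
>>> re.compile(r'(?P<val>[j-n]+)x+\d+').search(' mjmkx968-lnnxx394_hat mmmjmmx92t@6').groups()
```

The match spans [1:9] → 'mjmkx968'.
Captured: group 1 = 'mjmk'.

('mjmk',)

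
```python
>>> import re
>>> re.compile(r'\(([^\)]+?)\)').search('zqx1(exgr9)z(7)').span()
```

`search` walks the string left to right and returns the first match it finds.
The match spans [4:11] → '(exgr9)'.
Captured: group 1 = 'exgr9'.

(4, 11)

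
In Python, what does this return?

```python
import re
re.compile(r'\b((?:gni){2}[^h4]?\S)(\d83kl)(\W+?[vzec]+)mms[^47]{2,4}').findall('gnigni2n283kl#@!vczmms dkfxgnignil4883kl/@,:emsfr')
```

The pattern matches a word boundary (`\b`, zero-width); then the literal 'gni' repeated 2 times, then optionally any character except [h4], then a non-whitespace character (captured); then a digit, then the literal '83', then the literal 'kl' (captured); then one or more of a non-word character (lazy), then one or more of one of [vzec] (captured); then the literal 'mms', then 2 to 4 of any character except [47].
Scanning left to right: at [0:26] match 'gnigni2n283kl#@!vczmms dkf', groups = ('gnigni2n', '283kl', '#@!vcz').
3 groups means the one result is a tuple of 3 captured strings — 1 here.

[('gnigni2n', '283kl', '#@!vcz')]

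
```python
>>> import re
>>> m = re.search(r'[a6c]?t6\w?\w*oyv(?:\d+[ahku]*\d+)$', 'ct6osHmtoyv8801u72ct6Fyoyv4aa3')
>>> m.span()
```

(0, 30)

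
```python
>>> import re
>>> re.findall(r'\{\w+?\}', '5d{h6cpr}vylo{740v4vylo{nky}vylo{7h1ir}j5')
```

['{h6cpr}', '{nky}', '{7h1ir}']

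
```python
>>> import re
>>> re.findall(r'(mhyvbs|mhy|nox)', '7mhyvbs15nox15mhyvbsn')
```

The regex engine tests alternatives in the order written; an earlier branch that matches wins even if a later one would match more.
Walking the string: at [1:7] match 'mhyvbs', group 1 = 'mhyvbs'; at [9:12] match 'nox', group 1 = 'nox'; at [14:20] match 'mhyvbs', group 1 = 'mhyvbs'.
One capturing group, so `findall` returns just the captured substring from each match — 3 in all.

['mhyvbs', 'nox', 'mhyvbs']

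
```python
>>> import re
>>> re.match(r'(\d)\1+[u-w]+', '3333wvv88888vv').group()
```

'3333wvv'

`re.match` won't scan ahead — the pattern has to work from the very first character.
The match spans [0:7] → '3333wvv'.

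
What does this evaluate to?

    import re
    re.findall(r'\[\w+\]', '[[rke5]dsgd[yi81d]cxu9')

['[rke5]', '[yi81d]']

Scanning left to right: at [1:7] → '[rke5]'; at [11:18] → '[yi81d]'.
Since nothing is captured, `findall` lists the 2 matched substrings directly.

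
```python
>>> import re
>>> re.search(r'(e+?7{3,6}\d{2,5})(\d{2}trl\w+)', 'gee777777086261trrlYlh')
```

None

The pattern matches one or more of the literal 'e' (lazy), then 3 to 6 of a literal '7', then 2 to 5 of a digit (captured); then exactly 2 of a digit, then the literal 'trl', then one or more of a word character (captured).
`re.search` scans for the first position where the pattern succeeds.
Here no position works, so the call returns None.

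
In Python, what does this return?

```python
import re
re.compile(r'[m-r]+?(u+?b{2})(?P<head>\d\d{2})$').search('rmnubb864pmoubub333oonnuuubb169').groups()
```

('uuubb', '169')

The match spans [19:31] → 'oonnuuubb169'.
Captured: group 1 = 'uuubb', group 2 = '169'.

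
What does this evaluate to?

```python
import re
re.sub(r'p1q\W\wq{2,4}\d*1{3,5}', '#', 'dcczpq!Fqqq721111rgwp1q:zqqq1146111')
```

'dcczpq!Fqqq721111rgw#'

The pattern matches the literal 'p1q', then a non-word character, then a word character; then 2 to 4 of the literal 'q', then zero or more of a digit, then 3 to 5 of the literal '1'.
Each match is replaced by '#'.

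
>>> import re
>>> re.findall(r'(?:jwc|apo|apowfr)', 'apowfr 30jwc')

['apo', 'jwc']

The regex engine tests alternatives in the order written; an earlier branch that matches wins even if a later one would match more.
Scanning left to right: at [0:3] → 'apo'; at [9:12] → 'jwc'.
`findall` yields the raw match text (2 of them) because the pattern has no groups.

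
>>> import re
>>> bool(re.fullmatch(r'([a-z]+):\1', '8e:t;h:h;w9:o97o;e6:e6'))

False

`fullmatch` succeeds only if the pattern covers the string from start to end.
Here the pattern can't cover the whole string, so the call returns None, and `bool(None)` is False.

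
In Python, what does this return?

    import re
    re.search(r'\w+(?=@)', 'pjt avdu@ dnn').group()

Lookahead/lookbehind check context without consuming it, so the matched span excludes the asserted characters.
The match spans [4:8] → 'avdu'.

'avdu'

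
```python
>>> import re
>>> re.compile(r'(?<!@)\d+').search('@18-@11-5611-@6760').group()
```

`(?!…)`/`(?<!…)` only lets a position through if the neighbouring text does NOT match; no characters are consumed.
The match spans [2:3] → '8'.

'8'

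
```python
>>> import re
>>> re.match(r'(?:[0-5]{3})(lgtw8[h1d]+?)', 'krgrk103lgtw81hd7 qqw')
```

None

`re.match` won't scan ahead — the pattern has to work from the very first character.
Here the string doesn't start with a match, so the call returns None.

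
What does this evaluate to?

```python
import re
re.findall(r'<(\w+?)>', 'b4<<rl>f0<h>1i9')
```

['rl', 'h']

Walking the string: at [3:7] match '<rl>', group 1 = 'rl'; at [9:12] match '<h>', group 1 = 'h'.
Because there's exactly one group, `findall` drops the full match and keeps group 1 from each hit.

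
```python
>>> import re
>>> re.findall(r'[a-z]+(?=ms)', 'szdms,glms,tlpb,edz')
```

Lookahead/lookbehind check context without consuming it, so the matched span excludes the asserted characters.
Matches: at [0:3] → 'szd'; at [6:8] → 'gl'.
With no groups in the pattern, `findall` gives back each whole match — 2 here.

['szd', 'gl']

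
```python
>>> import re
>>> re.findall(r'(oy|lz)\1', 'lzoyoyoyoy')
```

['oy', 'oy']

`\1` is not a pattern — it's the concrete string captured by group 1, re-applied verbatim.
Walking the string: at [2:6] match 'oyoy', group 1 = 'oy'; at [6:10] match 'oyoy', group 1 = 'oy'.
Because there's exactly one group, `findall` drops the full match and keeps group 1 from each hit.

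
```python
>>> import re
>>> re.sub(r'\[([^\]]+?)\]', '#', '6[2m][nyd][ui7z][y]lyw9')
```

Each match is replaced by '#'.

'6####lyw9'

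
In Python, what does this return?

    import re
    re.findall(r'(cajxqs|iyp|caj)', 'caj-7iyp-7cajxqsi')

The regex engine tests alternatives in the order written; an earlier branch that matches wins even if a later one would match more.
Walking the string: at [0:3] match 'caj', group 1 = 'caj'; at [5:8] match 'iyp', group 1 = 'iyp'; at [10:16] match 'cajxqs', group 1 = 'cajxqs'.
With a single group, `findall` returns only what that group captured — 3 items.

['caj', 'iyp', 'cajxqs']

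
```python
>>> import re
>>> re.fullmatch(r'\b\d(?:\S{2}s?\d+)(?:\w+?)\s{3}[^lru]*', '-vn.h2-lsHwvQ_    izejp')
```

The pattern matches a word boundary (`\b`, zero-width); then a digit; then exactly 2 of a non-whitespace character, then optionally the literal 's', then one or more of a digit (non-capturing group); then one or more of a word character (lazy) (non-capturing group); then exactly 3 of whitespace, then zero or more of any character except [lru].
`fullmatch` succeeds only if the pattern covers the string from start to end.
Here there's no way to consume every character, so the call returns None.

None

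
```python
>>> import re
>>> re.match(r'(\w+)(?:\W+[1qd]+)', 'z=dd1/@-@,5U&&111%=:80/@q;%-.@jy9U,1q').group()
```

'z=dd1'

This matches one or more of a word character (captured); then one or more of a non-word character, then one or more of one of [1qd] (non-capturing group).
`re.match` only tries the pattern at the start of the string.
The match spans [0:5] → 'z=dd1'.
Captured: group 1 = 'z'.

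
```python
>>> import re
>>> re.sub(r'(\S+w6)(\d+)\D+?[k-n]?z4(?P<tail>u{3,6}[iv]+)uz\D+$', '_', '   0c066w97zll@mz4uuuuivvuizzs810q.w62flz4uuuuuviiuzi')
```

The pattern matches one or more of a non-whitespace character, then the literal 'w6' (captured); then one or more of a digit (captured); then one or more of a non-digit (lazy), then optionally a character in [k-n], then the literal 'z4'; then 3 to 6 of a literal 'u', then one or more of one of [iv] (captured as 'tail'); then the literal 'uz', then one or more of a non-digit; then anchored at the end.
Matches: at [3:53] → '0c066w97zll@mz4uuuuivvuizzs810q.w62flz4uuuuuviiuzi'.
Each match is replaced by '_'.

'   _'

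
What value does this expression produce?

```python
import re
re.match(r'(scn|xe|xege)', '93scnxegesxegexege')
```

With `match`, the pattern is implicitly anchored at the beginning.
Here the string doesn't start with a match, so the call returns None.

None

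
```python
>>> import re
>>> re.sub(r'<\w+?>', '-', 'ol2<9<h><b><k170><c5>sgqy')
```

`sub` substitutes '-' at each match site.

'ol2<9----sgqy'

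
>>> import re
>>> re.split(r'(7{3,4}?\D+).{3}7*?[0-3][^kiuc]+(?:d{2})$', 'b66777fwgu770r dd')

['b66', '777fwg', '']

With a capturing group present, the delimiter's captured portion is kept in the result list.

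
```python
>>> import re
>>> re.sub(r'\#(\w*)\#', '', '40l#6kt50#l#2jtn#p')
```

Matches: at [3:10] → '#6kt50#'; at [11:17] → '#2jtn#'.
Each match is replaced by ''.

'40llp'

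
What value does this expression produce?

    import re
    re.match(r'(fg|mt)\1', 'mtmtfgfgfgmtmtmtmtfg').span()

`\1` has to match the exact text group 1 already captured.
With `match`, the pattern is implicitly anchored at the beginning.
The match spans [0:4] → 'mtmt'.
Captured: group 1 = 'mt'.

(0, 4)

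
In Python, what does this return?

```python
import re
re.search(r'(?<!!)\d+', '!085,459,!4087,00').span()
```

(2, 4)

`(?!…)`/`(?<!…)` only lets a position through if the neighbouring text does NOT match; no characters are consumed.
`search` walks the string left to right and returns the first match it finds.
The match spans [2:4] → '85'.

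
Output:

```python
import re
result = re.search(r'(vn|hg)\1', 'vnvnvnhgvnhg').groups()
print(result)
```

The match spans [0:4] → 'vnvn'.
Captured: group 1 = 'vn'.

('vn',)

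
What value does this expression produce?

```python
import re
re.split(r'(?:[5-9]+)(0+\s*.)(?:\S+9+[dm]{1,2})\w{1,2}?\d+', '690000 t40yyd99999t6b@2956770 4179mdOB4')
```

['690000 t40yyd99999t6b@2', '0 4', '']

This matches one or more of a character in [5-9] (non-capturing group); then one or more of a literal '0', then zero or more of whitespace, then any character (captured); then one or more of a non-whitespace character, then one or more of a literal '9', then 1 to 2 of one of [dm] (non-capturing group); then 1 to 2 of a word character (lazy), then one or more of a digit.
Matches to split on: at [23:39] → '956770 4179mdOB4'.
The group in the pattern means `split` returns the separators' captures alongside the pieces.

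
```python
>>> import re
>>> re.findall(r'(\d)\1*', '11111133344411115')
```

The backreference `\1` re-matches whatever the first group consumed, character for character.
Matches: at [0:6] match '111111', group 1 = '1'; at [6:9] match '333', group 1 = '3'; at [9:12] match '444', group 1 = '4'; at [12:16] match '1111', group 1 = '1'; at [16:17] match '5', group 1 = '5'.
One capturing group, so `findall` returns just the captured substring from each match — 5 in all.

['1', '3', '4', '1', '5']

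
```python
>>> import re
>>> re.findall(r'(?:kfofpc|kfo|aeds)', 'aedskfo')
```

['aeds', 'kfo']

`findall` yields the raw match text (2 of them) because the pattern has no groups.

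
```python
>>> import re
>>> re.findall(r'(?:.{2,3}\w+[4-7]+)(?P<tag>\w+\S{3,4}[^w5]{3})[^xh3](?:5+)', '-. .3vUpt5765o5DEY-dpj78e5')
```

['DEY-dpj78']

This matches 2 to 3 of any character, then one or more of a word character, then one or more of a character in [4-7] (non-capturing group); then one or more of a word character, then 3 to 4 of a non-whitespace character, then exactly 3 of any character except [w5] (captured as 'tag'); then any character except [xh3]; then one or more of a literal '5' (non-capturing group).
Matches: at [1:26] match '. .3vUpt5765o5DEY-dpj78e5', group 1 = 'DEY-dpj78'.
Because there's exactly one group, `findall` drops the full match and keeps group 1 from the one hit.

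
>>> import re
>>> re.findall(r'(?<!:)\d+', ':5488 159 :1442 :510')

['488', '159', '442', '10']

Because the assertion is negative and zero-width, positions next to the forbidden text are skipped.
Scanning left to right: at [2:5] → '488'; at [6:9] → '159'; at [12:15] → '442'; at [18:20] → '10'.
With no groups in the pattern, `findall` gives back each whole match — 4 here.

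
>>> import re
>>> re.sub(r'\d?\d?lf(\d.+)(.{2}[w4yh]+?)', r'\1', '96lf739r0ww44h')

'739r0ww'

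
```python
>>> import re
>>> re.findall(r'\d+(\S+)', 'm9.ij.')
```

['.ij.']

Pattern: one or more of a digit; then one or more of a non-whitespace character (captured).
Matches: at [1:6] match '9.ij.', group 1 = '.ij.'.
`findall` collects group 1 from the one match (1 total).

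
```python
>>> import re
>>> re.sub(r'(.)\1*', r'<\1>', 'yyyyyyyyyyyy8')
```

'<y><8>'

After group 1 captures some text, `\1` only succeeds where that same text appears again.
Matches: at [0:12] → 'yyyyyyyyyyyy'; at [12:13] → '8'.
Each match is replaced using the text its own group 1 captured.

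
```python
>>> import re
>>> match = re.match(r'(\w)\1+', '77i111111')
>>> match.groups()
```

('7',)

The backreference `\1` re-matches whatever the first group consumed, character for character.
With `match`, the pattern is implicitly anchored at the beginning.
The match spans [0:2] → '77'.
Captured: group 1 = '7'.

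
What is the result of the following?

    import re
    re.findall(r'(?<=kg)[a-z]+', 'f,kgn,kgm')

['n', 'm']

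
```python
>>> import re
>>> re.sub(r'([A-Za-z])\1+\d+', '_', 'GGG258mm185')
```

'__'

A backreference is literal: `\1` must see the identical characters the first group matched.
Matches: at [0:6] → 'GGG258'; at [6:11] → 'mm185'.
`sub` substitutes '_' at each match site.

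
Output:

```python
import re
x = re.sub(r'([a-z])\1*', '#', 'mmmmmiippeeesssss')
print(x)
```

`\1` has to match the exact text group 1 already captured.
`sub` substitutes '#' at each match site.

#####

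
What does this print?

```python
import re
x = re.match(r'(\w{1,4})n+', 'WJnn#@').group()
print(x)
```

`match` is anchored at position 0; if the pattern doesn't fit there, it returns None.
The match spans [0:4] → 'WJnn'.

WJnn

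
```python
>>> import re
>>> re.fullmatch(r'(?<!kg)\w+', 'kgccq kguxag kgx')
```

None

For `fullmatch`, every character of the input must be accounted for by the pattern.
Here there's no way to consume every character, so the call returns None.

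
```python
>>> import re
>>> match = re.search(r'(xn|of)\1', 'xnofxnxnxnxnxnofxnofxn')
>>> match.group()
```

`\1` is not a pattern — it's the concrete string captured by group 1, re-applied verbatim.
`re.search` scans for the first position where the pattern succeeds.
The match spans [4:8] → 'xnxn'.
Captured: group 1 = 'xn'.

'xnxn'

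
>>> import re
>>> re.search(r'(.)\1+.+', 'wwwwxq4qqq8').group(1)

'w'

A backreference is literal: `\1` must see the identical characters the first group matched.
`re.search` scans for the first position where the pattern succeeds.
The match spans [0:11] → 'wwwwxq4qqq8'.
Captured: group 1 = 'w'.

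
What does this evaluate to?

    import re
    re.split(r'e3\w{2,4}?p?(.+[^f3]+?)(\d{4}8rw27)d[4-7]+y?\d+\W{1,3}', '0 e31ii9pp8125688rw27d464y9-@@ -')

Pattern: the literal 'e3', then 2 to 4 of a word character (lazy), then optionally the literal 'p'; then one or more of any character, then one or more of any character except [f3] (lazy) (captured); then exactly 4 of a digit, then the literal '8r', then the literal 'w27' (captured); then the literal 'd', then one or more of a character in [4-7]; then optionally the literal 'y', then one or more of a digit, then 1 to 3 of a non-word character.
The `?` after the quantifier makes it lazy — it takes as little as possible before letting the rest of the pattern try.
Matches to split on: at [2:30] → 'e31ii9pp8125688rw27d464y9-@@'.
`re.split` interleaves the captured-group text with the surrounding fragments.

['0 ', 'i9pp81', '25688rw27', ' -']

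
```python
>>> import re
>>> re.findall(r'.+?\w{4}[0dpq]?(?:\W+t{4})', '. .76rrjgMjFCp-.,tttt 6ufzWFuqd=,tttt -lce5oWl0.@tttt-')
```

A `+?`/`*?`/`{m,n}?` starts at its minimum and grows only as far as needed for what follows to match.
No capturing groups, so `findall` returns the 3 full match strings.

['. .76rrjgMjFCp-.,tttt', ' 6ufzWFuqd=,tttt', ' -lce5oWl0.@tttt']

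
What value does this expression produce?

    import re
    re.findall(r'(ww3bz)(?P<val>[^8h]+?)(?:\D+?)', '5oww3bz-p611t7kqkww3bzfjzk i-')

[('ww3bz', '-'), ('ww3bz', 'f')]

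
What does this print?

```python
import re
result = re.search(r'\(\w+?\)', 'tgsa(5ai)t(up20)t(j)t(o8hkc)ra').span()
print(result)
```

(4, 9)

`re.search` scans for the first position where the pattern succeeds.
The match spans [4:9] → '(5ai)'.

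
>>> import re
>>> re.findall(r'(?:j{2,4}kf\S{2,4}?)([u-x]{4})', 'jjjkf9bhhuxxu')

Pattern: 2 to 4 of a literal 'j', then the literal 'kf', then 2 to 4 of a non-whitespace character (lazy) (non-capturing group); then exactly 4 of a character in [u-x] (captured).
Scanning left to right: at [0:13] match 'jjjkf9bhhuxxu', group 1 = 'uxxu'.
With a single group, `findall` returns only what that group captured — 1 item.

['uxxu']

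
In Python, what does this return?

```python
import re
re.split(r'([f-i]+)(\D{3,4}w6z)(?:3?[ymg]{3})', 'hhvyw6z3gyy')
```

['', 'h', 'hvyw6z', '']

With a capturing group present, the delimiter's captured portion is kept in the result list.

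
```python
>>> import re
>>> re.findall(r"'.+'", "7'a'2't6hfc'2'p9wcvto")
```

["'a'2't6hfc'2'"]

Matches: at [1:14] → "'a'2't6hfc'2'".
`findall` yields the raw match text (1 of them) because the pattern has no groups.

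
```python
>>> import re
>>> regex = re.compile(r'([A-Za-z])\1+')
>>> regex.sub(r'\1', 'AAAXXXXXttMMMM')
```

'AXtM'

A backreference is literal: `\1` must see the identical characters the first group matched.
Matches: at [0:3] → 'AAA'; at [3:8] → 'XXXXX'; at [8:10] → 'tt'; at [10:14] → 'MMMM'.
Each match is replaced using the text its own group 1 captured.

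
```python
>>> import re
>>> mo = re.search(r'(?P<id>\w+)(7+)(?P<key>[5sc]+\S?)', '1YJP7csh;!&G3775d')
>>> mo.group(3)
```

This matches one or more of a word character (captured as 'id'); then one or more of a literal '7' (captured); then one or more of one of [5sc], then optionally a non-whitespace character (captured as 'key').
`re.search` tries every starting position until one works.
The match spans [0:8] → '1YJP7csh'.
Captured: group 1 = '1YJP', group 2 = '7', group 3 = 'csh'.

'csh'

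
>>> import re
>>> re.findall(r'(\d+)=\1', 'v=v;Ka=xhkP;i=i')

One capturing group, so `findall` returns just the captured substring from each match — 0 in all.
Nothing in the string satisfies the pattern, so the list is empty.

[]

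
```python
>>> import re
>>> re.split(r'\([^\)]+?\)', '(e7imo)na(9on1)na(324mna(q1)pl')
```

Matches to split on: at [0:7] → '(e7imo)'; at [9:15] → '(9on1)'; at [17:28] → '(324mna(q1)'.
Each match becomes a cut point; 4 segments remain.

['', 'na', 'na', 'pl']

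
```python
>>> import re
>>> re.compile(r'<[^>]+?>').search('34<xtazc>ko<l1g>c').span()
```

(2, 9)

The match spans [2:9] → '<xtazc>'.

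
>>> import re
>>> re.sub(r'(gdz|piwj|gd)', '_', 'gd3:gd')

'_3:_'

Matches: at [0:2] → 'gd'; at [4:6] → 'gd'.
`sub` substitutes '_' at each match site.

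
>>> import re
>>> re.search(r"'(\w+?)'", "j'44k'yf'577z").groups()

The match spans [1:6] → "'44k'".
Captured: group 1 = '44k'.

('44k',)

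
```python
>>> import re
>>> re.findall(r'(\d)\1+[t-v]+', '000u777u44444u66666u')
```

['0', '7', '4', '6']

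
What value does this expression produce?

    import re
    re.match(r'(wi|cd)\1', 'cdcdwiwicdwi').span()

The backreference `\1` re-matches whatever the first group consumed, character for character.
`re.match` won't scan ahead — the pattern has to work from the very first character.
The match spans [0:4] → 'cdcd'.
Captured: group 1 = 'cd'.

(0, 4)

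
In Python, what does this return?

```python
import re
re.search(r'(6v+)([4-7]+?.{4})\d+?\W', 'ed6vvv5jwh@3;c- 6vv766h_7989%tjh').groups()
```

The pattern matches the literal '6', then one or more of the literal 'v' (captured); then one or more of a character in [4-7] (lazy), then exactly 4 of any character (captured); then one or more of a digit (lazy), then a non-word character.
`search` walks the string left to right and returns the first match it finds.
The match spans [2:13] → '6vvv5jwh@3;'.
Captured: group 1 = '6vvv', group 2 = '5jwh@'.

('6vvv', '5jwh@')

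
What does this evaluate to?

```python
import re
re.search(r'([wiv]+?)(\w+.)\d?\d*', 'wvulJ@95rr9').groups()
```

('w', 'vulJ@')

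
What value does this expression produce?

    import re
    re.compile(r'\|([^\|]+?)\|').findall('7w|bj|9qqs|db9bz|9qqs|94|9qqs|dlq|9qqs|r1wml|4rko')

['bj', 'db9bz', '94', 'dlq', 'r1wml']

Matches: at [2:6] match '|bj|', group 1 = 'bj'; at [10:17] match '|db9bz|', group 1 = 'db9bz'; at [21:25] match '|94|', group 1 = '94'; at [29:34] match '|dlq|', group 1 = 'dlq'; at [38:45] match '|r1wml|', group 1 = 'r1wml'.
`findall` collects group 1 from each match (5 total).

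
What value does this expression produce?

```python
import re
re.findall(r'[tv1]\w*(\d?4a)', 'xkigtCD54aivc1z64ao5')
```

['4a']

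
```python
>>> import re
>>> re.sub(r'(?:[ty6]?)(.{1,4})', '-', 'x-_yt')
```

'--'

The pattern matches optionally one of [ty6] (non-capturing group); then 1 to 4 of any character (captured).
Matches: at [0:4] → 'x-_y'; at [4:5] → 't'.
Every occurrence is swapped for '-'.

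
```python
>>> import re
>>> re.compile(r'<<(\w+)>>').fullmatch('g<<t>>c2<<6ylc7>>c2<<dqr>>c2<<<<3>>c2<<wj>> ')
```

None

`fullmatch` succeeds only if the pattern covers the string from start to end.
Here there's no way to consume every character, so the call returns None.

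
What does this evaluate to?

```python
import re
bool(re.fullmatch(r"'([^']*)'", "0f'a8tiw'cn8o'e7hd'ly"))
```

`re.fullmatch` is like wrapping the pattern in `^…$` (in single-line mode).
Here the pattern can't cover the whole string, so the call returns None, and `bool(None)` is False.

False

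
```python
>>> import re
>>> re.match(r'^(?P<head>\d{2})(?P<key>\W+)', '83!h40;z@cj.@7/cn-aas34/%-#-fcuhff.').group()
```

`re.match` only tries the pattern at the start of the string.
The match spans [0:3] → '83!'.

'83!'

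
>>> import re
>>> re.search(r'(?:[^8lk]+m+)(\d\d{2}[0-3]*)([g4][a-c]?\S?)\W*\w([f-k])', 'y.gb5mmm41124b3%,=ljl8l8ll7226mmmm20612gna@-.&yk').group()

Pattern: one or more of any character except [8lk], then one or more of the literal 'm' (non-capturing group); then a digit, then exactly 2 of a digit, then zero or more of a character in [0-3] (captured); then one of [g4], then optionally a character in [a-c], then optionally a non-whitespace character (captured); then zero or more of a non-word character, then a word character; then a character in [f-k] (captured).
`re.search` scans for the first position where the pattern succeeds.
The match spans [0:20] → 'y.gb5mmm41124b3%,=lj'.
Captured: group 1 = '4112', group 2 = '4b3', group 3 = 'j'.

'y.gb5mmm41124b3%,=lj'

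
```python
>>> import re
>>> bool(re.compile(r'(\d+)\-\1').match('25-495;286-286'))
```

After group 1 captures some text, `\1` only succeeds where that same text appears again.
`match` is anchored at position 0; if the pattern doesn't fit there, it returns None.
Here the pattern fails at index 0, so the call returns None, and `bool(None)` is False.

False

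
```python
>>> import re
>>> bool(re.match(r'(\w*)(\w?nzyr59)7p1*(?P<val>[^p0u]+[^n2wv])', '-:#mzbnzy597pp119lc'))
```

False

This matches zero or more of a word character (captured); then optionally a word character, then the literal 'nzy', then the literal 'r59' (captured); then the literal '7p', then zero or more of the literal '1'; then one or more of any character except [p0u], then any character except [n2wv] (captured as 'val').
`re.match` won't scan ahead — the pattern has to work from the very first character.
Here position 0 doesn't satisfy it, so the call returns None, and `bool(None)` is False.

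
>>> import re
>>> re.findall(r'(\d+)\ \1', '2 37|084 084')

['084']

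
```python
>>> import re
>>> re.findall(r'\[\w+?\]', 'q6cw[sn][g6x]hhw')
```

['[sn]', '[g6x]']

Matches: at [4:8] → '[sn]'; at [8:13] → '[g6x]'.
`findall` yields the raw match text (2 of them) because the pattern has no groups.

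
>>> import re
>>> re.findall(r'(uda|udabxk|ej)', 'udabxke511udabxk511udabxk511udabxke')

['uda', 'uda', 'uda', 'uda']

The regex engine tests alternatives in the order written; an earlier branch that matches wins even if a later one would match more.
One capturing group, so `findall` returns just the captured substring from each match — 4 in all.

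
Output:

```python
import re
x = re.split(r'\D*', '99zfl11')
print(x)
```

This matches zero or more of a non-digit.
Splitting on the pattern gives 7 pieces.

['', '9', '9', '', '1', '1', '']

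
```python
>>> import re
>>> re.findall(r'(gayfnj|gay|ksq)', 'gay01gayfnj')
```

`|` is ordered: at each position the engine commits to the first alternative that works.
`findall` collects group 1 from each match (2 total).

['gay', 'gayfnj']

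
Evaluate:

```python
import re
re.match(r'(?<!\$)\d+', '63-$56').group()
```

'63'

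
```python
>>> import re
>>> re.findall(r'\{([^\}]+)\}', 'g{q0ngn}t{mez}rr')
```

['q0ngn', 'mez']

Walking the string: at [1:8] match '{q0ngn}', group 1 = 'q0ngn'; at [9:14] match '{mez}', group 1 = 'mez'.
Because there's exactly one group, `findall` drops the full match and keeps group 1 from each hit.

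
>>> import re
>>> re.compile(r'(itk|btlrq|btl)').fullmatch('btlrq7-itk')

None

`re.fullmatch` is like wrapping the pattern in `^…$` (in single-line mode).
Here the pattern can't cover the whole string, so the call returns None.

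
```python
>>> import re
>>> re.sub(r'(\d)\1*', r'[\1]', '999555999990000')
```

'[9][5][9][0]'

After group 1 captures some text, `\1` only succeeds where that same text appears again.
Matches: at [0:3] → '999'; at [3:6] → '555'; at [6:11] → '99999'; at [11:15] → '0000'.
The replacement refers to a captured group, so each match is rewritten using its own captured text.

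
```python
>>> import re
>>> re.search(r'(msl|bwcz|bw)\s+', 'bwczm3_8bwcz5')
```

None

Here no position works, so the call returns None.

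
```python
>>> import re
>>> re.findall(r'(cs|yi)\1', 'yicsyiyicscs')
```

A backreference is literal: `\1` must see the identical characters the first group matched.
Walking the string: at [4:8] match 'yiyi', group 1 = 'yi'; at [8:12] match 'cscs', group 1 = 'cs'.
`findall` collects group 1 from each match (2 total).

['yi', 'cs']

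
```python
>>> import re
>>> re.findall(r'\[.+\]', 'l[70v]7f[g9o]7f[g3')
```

['[70v]7f[g9o]']

Walking the string: at [1:13] → '[70v]7f[g9o]'.
With no groups in the pattern, `findall` gives back each whole match — 1 here.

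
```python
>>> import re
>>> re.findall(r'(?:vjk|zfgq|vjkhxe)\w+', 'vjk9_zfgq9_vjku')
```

['vjk9_zfgq9_vjku']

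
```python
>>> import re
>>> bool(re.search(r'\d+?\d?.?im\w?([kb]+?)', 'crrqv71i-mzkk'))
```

False

This matches one or more of a digit (lazy); then optionally a digit; then optionally any character, then the literal 'im', then optionally a word character; then one or more of one of [kb] (lazy) (captured).
Unlike `match`, `search` isn't anchored — it looks for the pattern anywhere in the string.
Here the pattern never matches, so the call returns None, and `bool(None)` is False.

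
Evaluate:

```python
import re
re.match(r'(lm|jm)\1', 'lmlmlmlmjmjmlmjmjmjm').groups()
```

('lm',)

The match spans [0:4] → 'lmlm'.
Captured: group 1 = 'lm'.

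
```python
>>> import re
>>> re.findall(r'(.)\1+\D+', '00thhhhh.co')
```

The backreference `\1` re-matches whatever the first group consumed, character for character.
One capturing group, so `findall` returns just the captured substring from the one match — 1 in all.

['0']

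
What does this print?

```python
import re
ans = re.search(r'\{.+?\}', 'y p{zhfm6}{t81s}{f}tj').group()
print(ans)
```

Lazy quantifiers expand one character at a time until the remainder of the pattern can match.
The match spans [3:10] → '{zhfm6}'.

{zhfm6}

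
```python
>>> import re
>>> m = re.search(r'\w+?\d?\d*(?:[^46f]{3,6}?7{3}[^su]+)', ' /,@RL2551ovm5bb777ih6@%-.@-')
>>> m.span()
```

Pattern: one or more of a word character (lazy); then optionally a digit, then zero or more of a digit; then 3 to 6 of any character except [46f] (lazy), then exactly 3 of a literal '7', then one or more of any character except [su] (non-capturing group).
The match spans [4:28] → 'RL2551ovm5bb777ih6@%-.@-'.

(4, 28)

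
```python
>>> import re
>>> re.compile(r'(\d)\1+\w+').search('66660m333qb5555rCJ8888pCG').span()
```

(0, 25)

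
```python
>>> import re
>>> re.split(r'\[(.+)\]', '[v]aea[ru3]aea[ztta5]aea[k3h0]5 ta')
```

Because the pattern has a capturing group, `split` also inserts each captured text between the pieces.

['', 'v]aea[ru3]aea[ztta5]aea[k3h0', '5 ta']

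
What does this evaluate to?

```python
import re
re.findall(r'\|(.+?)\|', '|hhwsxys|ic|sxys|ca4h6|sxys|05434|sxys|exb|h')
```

With the lazy modifier that quantifier settles for the fewest repetitions that let the rest of the pattern succeed (the atoms after it are unaffected and can still be greedy).
Scanning left to right: at [0:9] match '|hhwsxys|', group 1 = 'hhwsxys'; at [11:17] match '|sxys|', group 1 = 'sxys'; at [22:28] match '|sxys|', group 1 = 'sxys'; at [33:39] match '|sxys|', group 1 = 'sxys'.
`findall` collects group 1 from each match (4 total).

['hhwsxys', 'sxys', 'sxys', 'sxys']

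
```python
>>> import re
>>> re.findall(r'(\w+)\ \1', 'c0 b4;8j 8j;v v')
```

After group 1 captures some text, `\1` only succeeds where that same text appears again.
Because there's exactly one group, `findall` drops the full match and keeps group 1 from each hit.

['8j', 'v']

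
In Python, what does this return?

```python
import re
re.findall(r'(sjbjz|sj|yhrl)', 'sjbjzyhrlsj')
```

Branches in `(...|...)` are attempted left-to-right; the first branch that allows the whole pattern to succeed is taken.
Scanning left to right: at [0:5] match 'sjbjz', group 1 = 'sjbjz'; at [5:9] match 'yhrl', group 1 = 'yhrl'; at [9:11] match 'sj', group 1 = 'sj'.
One capturing group, so `findall` returns just the captured substring from each match — 3 in all.

['sjbjz', 'yhrl', 'sj']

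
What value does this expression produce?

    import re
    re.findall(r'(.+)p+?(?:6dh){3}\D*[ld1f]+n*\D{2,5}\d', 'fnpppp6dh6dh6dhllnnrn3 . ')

['fnppp']

The pattern matches one or more of any character (captured); then one or more of the literal 'p' (lazy), then the literal '6dh' repeated 3 times, then zero or more of a non-digit; then one or more of one of [ld1f]; then zero or more of the literal 'n', then 2 to 5 of a non-digit, then a digit.
Scanning left to right: at [0:22] match 'fnpppp6dh6dh6dhllnnrn3', group 1 = 'fnppp'.
One capturing group, so `findall` returns just the captured substring from the one match — 1 in all.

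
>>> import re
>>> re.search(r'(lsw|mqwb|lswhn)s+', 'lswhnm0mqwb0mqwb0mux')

Here nothing in the string fits, so the call returns None.

None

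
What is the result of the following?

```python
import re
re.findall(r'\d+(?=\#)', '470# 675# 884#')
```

['470', '675', '884']

Lookahead/lookbehind check context without consuming it, so the matched span excludes the asserted characters.
Matches: at [0:3] → '470'; at [5:8] → '675'; at [10:13] → '884'.
No capturing groups, so `findall` returns the 3 full match strings.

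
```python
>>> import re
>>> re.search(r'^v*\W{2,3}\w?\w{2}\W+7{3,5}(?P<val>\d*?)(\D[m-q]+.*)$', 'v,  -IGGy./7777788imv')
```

None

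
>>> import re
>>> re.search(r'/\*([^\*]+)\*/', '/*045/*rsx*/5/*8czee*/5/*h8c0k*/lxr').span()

(5, 12)

`re.search` tries every starting position until one works.
The match spans [5:12] → '/*rsx*/'.
Captured: group 1 = 'rsx'.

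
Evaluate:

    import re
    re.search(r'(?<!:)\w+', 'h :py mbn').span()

(0, 1)

The negative lookahead/lookbehind blocks any match where the forbidden context is present.
The match spans [0:1] → 'h'.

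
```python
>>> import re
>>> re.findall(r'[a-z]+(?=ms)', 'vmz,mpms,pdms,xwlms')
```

Lookahead/lookbehind check context without consuming it, so the matched span excludes the asserted characters.
No capturing groups, so `findall` returns the 3 full match strings.

['mp', 'pd', 'xwl']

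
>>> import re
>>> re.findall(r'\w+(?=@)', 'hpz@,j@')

Because the assertion is zero-width, the text it checks is not consumed and won't appear in the result.
Matches: at [0:3] → 'hpz'; at [5:6] → 'j'.
Since nothing is captured, `findall` lists the 2 matched substrings directly.

['hpz', 'j']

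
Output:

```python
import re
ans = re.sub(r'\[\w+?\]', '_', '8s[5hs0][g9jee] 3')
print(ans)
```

8s__ 3

Matches: at [2:8] → '[5hs0]'; at [8:15] → '[g9jee]'.
Each match is replaced by '_'.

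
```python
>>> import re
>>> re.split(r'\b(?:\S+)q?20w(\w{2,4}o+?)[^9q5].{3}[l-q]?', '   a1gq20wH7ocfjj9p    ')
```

['   ', 'H7o', '9p    ']

This matches a word boundary (`\b`, zero-width); then one or more of a non-whitespace character (non-capturing group); then optionally the literal 'q', then the literal '20w'; then 2 to 4 of a word character, then one or more of the literal 'o' (lazy) (captured); then any character except [9q5], then exactly 3 of any character; then optionally a character in [l-q].
Matches to split on: at [3:17] → 'a1gq20wH7ocfjj'.
`re.split` interleaves the captured-group text with the surrounding fragments.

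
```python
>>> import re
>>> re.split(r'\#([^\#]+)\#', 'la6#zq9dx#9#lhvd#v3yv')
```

['la6', 'zq9dx', '9', 'lhvd', 'v3yv']

Because the pattern has a capturing group, `split` also inserts each captured text between the pieces.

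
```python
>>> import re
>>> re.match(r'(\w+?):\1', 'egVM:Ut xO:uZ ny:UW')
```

The backreference `\1` re-matches whatever the first group consumed, character for character.
`re.match` only tries the pattern at the start of the string.
Here position 0 doesn't satisfy it, so the call returns None.

None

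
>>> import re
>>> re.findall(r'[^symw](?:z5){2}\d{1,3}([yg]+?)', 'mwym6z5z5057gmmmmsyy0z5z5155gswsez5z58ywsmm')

The pattern matches any character except [symw], then the literal 'z5' repeated 2 times, then 1 to 3 of a digit; then one or more of one of [yg] (lazy) (captured).
Scanning left to right: at [4:13] match '6z5z5057g', group 1 = 'g'; at [20:29] match '0z5z5155g', group 1 = 'g'; at [32:39] match 'ez5z58y', group 1 = 'y'.
Because there's exactly one group, `findall` drops the full match and keeps group 1 from each hit.

['g', 'g', 'y']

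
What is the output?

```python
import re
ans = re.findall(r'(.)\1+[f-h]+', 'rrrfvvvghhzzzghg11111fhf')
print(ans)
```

`\1` is not a pattern — it's the concrete string captured by group 1, re-applied verbatim.
Walking the string: at [0:4] match 'rrrf', group 1 = 'r'; at [4:10] match 'vvvghh', group 1 = 'v'; at [10:16] match 'zzzghg', group 1 = 'z'; at [16:24] match '11111fhf', group 1 = '1'.
With a single group, `findall` returns only what that group captured — 4 items.

['r', 'v', 'z', '1']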